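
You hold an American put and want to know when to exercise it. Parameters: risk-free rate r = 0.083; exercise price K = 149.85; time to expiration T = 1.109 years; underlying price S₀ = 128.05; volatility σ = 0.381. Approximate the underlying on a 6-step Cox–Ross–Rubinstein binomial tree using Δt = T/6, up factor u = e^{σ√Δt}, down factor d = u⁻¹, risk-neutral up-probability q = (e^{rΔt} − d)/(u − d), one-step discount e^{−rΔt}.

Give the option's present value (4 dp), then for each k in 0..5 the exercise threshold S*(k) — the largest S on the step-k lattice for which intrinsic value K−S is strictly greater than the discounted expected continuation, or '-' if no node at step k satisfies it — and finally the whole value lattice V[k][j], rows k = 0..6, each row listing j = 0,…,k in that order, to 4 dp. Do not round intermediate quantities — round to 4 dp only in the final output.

Δt=0.18483, u=1.17798, d=0.84891, q=0.50612, disc=e^(-rΔt)=0.98478
k=6 terminal: V=max(K-S,0) → 101.9259 83.3489 57.5707 21.8000 0.0000 0.0000 0.0000
k=5: j=0 S=56.4536 intr=93.3964 cont=91.1151 V=93.3964[EX]; j=1 S=78.3370 intr=71.5130 cont=69.2317 V=71.5130[EX]; j=2 S=108.7031 intr=41.1469 cont=38.8656 V=41.1469[EX]; j=3 S=150.8402 intr=0.0000 cont=10.6027 V=10.6027[hold]; j=4 S=209.3112 intr=0.0000 cont=0.0000 V=0.0000[hold]; j=5 S=290.4476 intr=0.0000 cont=0.0000 V=0.0000[hold]  S*(5)=108.7031
k=4: j=0 S=66.5011 intr=83.3489 cont=81.0675 V=83.3489[EX]; j=1 S=92.2793 intr=57.5707 cont=55.2894 V=57.5707[EX]; j=2 S=128.0500 intr=21.8000 cont=25.2968 V=25.2968[hold]; j=3 S=177.6867 intr=0.0000 cont=5.1567 V=5.1567[hold]; j=4 S=246.5643 intr=0.0000 cont=0.0000 V=0.0000[hold]  S*(4)=92.2793
k=3: j=0 S=78.3370 intr=71.5130 cont=69.2317 V=71.5130[EX]; j=1 S=108.7031 intr=41.1469 cont=40.6084 V=41.1469[EX]; j=2 S=150.8402 intr=0.0000 cont=14.8735 V=14.8735[hold]; j=3 S=209.3112 intr=0.0000 cont=2.5080 V=2.5080[hold]  S*(3)=108.7031
k=2: j=0 S=92.2793 intr=57.5707 cont=55.2894 V=57.5707[EX]; j=1 S=128.0500 intr=21.8000 cont=27.4254 V=27.4254[hold]; j=2 S=177.6867 intr=0.0000 cont=8.4839 V=8.4839[hold]  S*(2)=92.2793
k=1: j=0 S=108.7031 intr=41.1469 cont=41.6694 V=41.6694[hold]; j=1 S=150.8402 intr=0.0000 cont=17.5672 V=17.5672[hold]  S*(1)=-
k=0: j=0 S=128.0500 intr=21.8000 cont=29.0221 V=29.0221[hold]  S*(0)=-

price = 29.0221
boundary = - - 92.2793 108.7031 92.2793 108.7031
tree:
29.0221
41.6694 17.5672
57.5707 27.4254 8.4839
71.5130 41.1469 14.8735 2.5080
83.3489 57.5707 25.2968 5.1567 0.0000
93.3964 71.5130 41.1469 10.6027 0.0000 0.0000
101.9259 83.3489 57.5707 21.8000 0.0000 0.0000 0.0000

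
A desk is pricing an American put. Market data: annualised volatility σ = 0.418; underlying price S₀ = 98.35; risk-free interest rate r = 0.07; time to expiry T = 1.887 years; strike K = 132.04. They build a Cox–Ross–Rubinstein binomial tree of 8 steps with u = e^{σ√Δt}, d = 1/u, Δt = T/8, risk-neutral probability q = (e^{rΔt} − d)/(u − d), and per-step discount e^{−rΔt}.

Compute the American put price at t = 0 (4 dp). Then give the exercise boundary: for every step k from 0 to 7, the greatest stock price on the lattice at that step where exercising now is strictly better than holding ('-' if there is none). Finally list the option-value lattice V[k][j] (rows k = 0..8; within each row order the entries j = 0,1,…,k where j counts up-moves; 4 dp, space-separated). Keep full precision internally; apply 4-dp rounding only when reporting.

params: Δt=0.23588 u=1.22508 d=0.81627 q=0.49014 e^(-rΔt)=0.98362
t_8 payoffs: 112.6559 102.9477 88.3774 66.5097 33.6900 0.0000 0.0000 0.0000 0.0000
t_7: node(7,0) S=23.7472 payoff=108.2928 vs cont=106.1306 → 108.2928 [stop]  node(7,1) S=35.6405 payoff=96.3995 vs cont=94.2372 → 96.3995 [stop]  node(7,2) S=53.4904 payoff=78.5496 vs cont=76.3873 → 78.5496 [stop]  node(7,3) S=80.2802 payoff=51.7598 vs cont=49.5976 → 51.7598 [stop]  node(7,4) S=120.4871 payoff=11.5529 vs cont=16.8957 → 16.8957 [wait]  node(7,5) S=180.8309 payoff=0.0000 vs cont=0.0000 → 0.0000 [wait]  node(7,6) S=271.3968 payoff=0.0000 vs cont=0.0000 → 0.0000 [wait]  node(7,7) S=407.3211 payoff=0.0000 vs cont=0.0000 → 0.0000 [wait]  ⇒ S*(7)=80.2802
t_6: node(6,0) S=29.0923 payoff=102.9477 vs cont=100.7855 → 102.9477 [stop]  node(6,1) S=43.6626 payoff=88.3774 vs cont=86.2151 → 88.3774 [stop]  node(6,2) S=65.5303 payoff=66.5097 vs cont=64.3474 → 66.5097 [stop]  node(6,3) S=98.3500 payoff=33.6900 vs cont=34.1036 → 34.1036 [wait]  node(6,4) S=147.6069 payoff=0.0000 vs cont=8.4733 → 8.4733 [wait]  node(6,5) S=221.5331 payoff=0.0000 vs cont=0.0000 → 0.0000 [wait]  node(6,6) S=332.4841 payoff=0.0000 vs cont=0.0000 → 0.0000 [wait]  ⇒ S*(6)=65.5303
t_5: node(5,0) S=35.6405 payoff=96.3995 vs cont=94.2372 → 96.3995 [stop]  node(5,1) S=53.4904 payoff=78.5496 vs cont=76.3873 → 78.5496 [stop]  node(5,2) S=80.2802 payoff=51.7598 vs cont=49.7970 → 51.7598 [stop]  node(5,3) S=120.4871 payoff=11.5529 vs cont=21.1883 → 21.1883 [wait]  node(5,4) S=180.8309 payoff=0.0000 vs cont=4.2494 → 4.2494 [wait]  node(5,5) S=271.3968 payoff=0.0000 vs cont=0.0000 → 0.0000 [wait]  ⇒ S*(5)=80.2802
t_4: node(4,0) S=43.6626 payoff=88.3774 vs cont=86.2151 → 88.3774 [stop]  node(4,1) S=65.5303 payoff=66.5097 vs cont=64.3474 → 66.5097 [stop]  node(4,2) S=98.3500 payoff=33.6900 vs cont=36.1732 → 36.1732 [wait]  node(4,3) S=147.6069 payoff=0.0000 vs cont=12.6748 → 12.6748 [wait]  node(4,4) S=221.5331 payoff=0.0000 vs cont=2.1311 → 2.1311 [wait]  ⇒ S*(4)=65.5303
t_3: node(3,0) S=53.4904 payoff=78.5496 vs cont=76.3873 → 78.5496 [stop]  node(3,1) S=80.2802 payoff=51.7598 vs cont=50.7948 → 51.7598 [stop]  node(3,2) S=120.4871 payoff=11.5529 vs cont=24.2518 → 24.2518 [wait]  node(3,3) S=180.8309 payoff=0.0000 vs cont=7.3839 → 7.3839 [wait]  ⇒ S*(3)=80.2802
t_2: node(2,0) S=65.5303 payoff=66.5097 vs cont=64.3474 → 66.5097 [stop]  node(2,1) S=98.3500 payoff=33.6900 vs cont=37.6501 → 37.6501 [wait]  node(2,2) S=147.6069 payoff=0.0000 vs cont=15.7224 → 15.7224 [wait]  ⇒ S*(2)=65.5303
t_1: node(1,0) S=80.2802 payoff=51.7598 vs cont=51.5068 → 51.7598 [stop]  node(1,1) S=120.4871 payoff=11.5529 vs cont=26.4618 → 26.4618 [wait]  ⇒ S*(1)=80.2802
t_0: node(0,0) S=98.3500 payoff=33.6900 vs cont=38.7156 → 38.7156 [wait]  ⇒ S*(0)=-

price = 38.7156
boundary = - 80.2802 65.5303 80.2802 65.5303 80.2802 65.5303 80.2802
tree:
38.7156
51.7598 26.4618
66.5097 37.6501 15.7224
78.5496 51.7598 24.2518 7.3839
88.3774 66.5097 36.1732 12.6748 2.1311
96.3995 78.5496 51.7598 21.1883 4.2494 0.0000
102.9477 88.3774 66.5097 34.1036 8.4733 0.0000 0.0000
108.2928 96.3995 78.5496 51.7598 16.8957 0.0000 0.0000 0.0000
112.6559 102.9477 88.3774 66.5097 33.6900 0.0000 0.0000 0.0000 0.0000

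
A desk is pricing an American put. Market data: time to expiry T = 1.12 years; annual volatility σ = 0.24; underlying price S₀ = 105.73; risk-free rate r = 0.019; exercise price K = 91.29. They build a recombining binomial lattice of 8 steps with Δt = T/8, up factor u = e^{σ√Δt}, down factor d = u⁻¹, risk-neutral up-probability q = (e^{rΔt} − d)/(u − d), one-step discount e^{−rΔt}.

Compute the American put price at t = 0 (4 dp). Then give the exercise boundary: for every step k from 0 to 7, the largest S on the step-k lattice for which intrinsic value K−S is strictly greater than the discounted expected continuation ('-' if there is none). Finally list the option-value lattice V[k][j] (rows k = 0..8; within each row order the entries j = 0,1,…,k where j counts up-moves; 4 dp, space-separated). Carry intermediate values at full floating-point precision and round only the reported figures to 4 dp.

price = 3.8905
boundary = - - - - - 67.4839 73.8244 80.7606
tree:
3.8905
5.9437 1.7947
8.8571 2.9723 0.5904
12.8082 4.8317 1.0713 0.0978
17.8565 7.6728 1.9287 0.1932 0.0000
23.8061 11.8193 3.4393 0.3817 0.0000 0.0000
29.6020 17.4656 6.0621 0.7540 0.0000 0.0000 0.0000
34.9001 23.8061 10.5294 1.4892 0.0000 0.0000 0.0000 0.0000
39.7432 29.6020 17.4656 2.9415 0.0000 0.0000 0.0000 0.0000 0.0000

params: Δt=0.14000 u=1.09396 d=0.91411 q=0.49238 e^(-rΔt)=0.99734
t_8 payoffs: 39.7432 29.6020 17.4656 2.9415 0.0000 0.0000 0.0000 0.0000 0.0000
t_7: node(7,0) S=56.3899 payoff=34.9001 vs cont=34.6576 → 34.9001 [stop]  node(7,1) S=67.4839 payoff=23.8061 vs cont=23.5635 → 23.8061 [stop]  node(7,2) S=80.7606 payoff=10.5294 vs cont=10.2869 → 10.5294 [stop]  node(7,3) S=96.6493 payoff=0.0000 vs cont=1.4892 → 1.4892 [wait]  node(7,4) S=115.6639 payoff=0.0000 vs cont=0.0000 → 0.0000 [wait]  node(7,5) S=138.4194 payoff=0.0000 vs cont=0.0000 → 0.0000 [wait]  node(7,6) S=165.6517 payoff=0.0000 vs cont=0.0000 → 0.0000 [wait]  node(7,7) S=198.2417 payoff=0.0000 vs cont=0.0000 → 0.0000 [wait]  ⇒ S*(7)=80.7606
t_6: node(6,0) S=61.6880 payoff=29.6020 vs cont=29.3595 → 29.6020 [stop]  node(6,1) S=73.8244 payoff=17.4656 vs cont=17.2231 → 17.4656 [stop]  node(6,2) S=88.3485 payoff=2.9415 vs cont=6.0621 → 6.0621 [wait]  node(6,3) S=105.7300 payoff=0.0000 vs cont=0.7540 → 0.7540 [wait]  node(6,4) S=126.5311 payoff=0.0000 vs cont=0.0000 → 0.0000 [wait]  node(6,5) S=151.4246 payoff=0.0000 vs cont=0.0000 → 0.0000 [wait]  node(6,6) S=181.2156 payoff=0.0000 vs cont=0.0000 → 0.0000 [wait]  ⇒ S*(6)=73.8244
t_5: node(5,0) S=67.4839 payoff=23.8061 vs cont=23.5635 → 23.8061 [stop]  node(5,1) S=80.7606 payoff=10.5294 vs cont=11.8193 → 11.8193 [wait]  node(5,2) S=96.6493 payoff=0.0000 vs cont=3.4393 → 3.4393 [wait]  node(5,3) S=115.6639 payoff=0.0000 vs cont=0.3817 → 0.3817 [wait]  node(5,4) S=138.4194 payoff=0.0000 vs cont=0.0000 → 0.0000 [wait]  node(5,5) S=165.6517 payoff=0.0000 vs cont=0.0000 → 0.0000 [wait]  ⇒ S*(5)=67.4839
t_4: node(4,0) S=73.8244 payoff=17.4656 vs cont=17.8565 → 17.8565 [wait]  node(4,1) S=88.3485 payoff=2.9415 vs cont=7.6728 → 7.6728 [wait]  node(4,2) S=105.7300 payoff=0.0000 vs cont=1.9287 → 1.9287 [wait]  node(4,3) S=126.5311 payoff=0.0000 vs cont=0.1932 → 0.1932 [wait]  node(4,4) S=151.4246 payoff=0.0000 vs cont=0.0000 → 0.0000 [wait]  ⇒ S*(4)=-
t_3: node(3,0) S=80.7606 payoff=10.5294 vs cont=12.8082 → 12.8082 [wait]  node(3,1) S=96.6493 payoff=0.0000 vs cont=4.8317 → 4.8317 [wait]  node(3,2) S=115.6639 payoff=0.0000 vs cont=1.0713 → 1.0713 [wait]  node(3,3) S=138.4194 payoff=0.0000 vs cont=0.0978 → 0.0978 [wait]  ⇒ S*(3)=-
t_2: node(2,0) S=88.3485 payoff=2.9415 vs cont=8.8571 → 8.8571 [wait]  node(2,1) S=105.7300 payoff=0.0000 vs cont=2.9723 → 2.9723 [wait]  node(2,2) S=126.5311 payoff=0.0000 vs cont=0.5904 → 0.5904 [wait]  ⇒ S*(2)=-
t_1: node(1,0) S=96.6493 payoff=0.0000 vs cont=5.9437 → 5.9437 [wait]  node(1,1) S=115.6639 payoff=0.0000 vs cont=1.7947 → 1.7947 [wait]  ⇒ S*(1)=-
t_0: node(0,0) S=105.7300 payoff=0.0000 vs cont=3.8905 → 3.8905 [wait]  ⇒ S*(0)=-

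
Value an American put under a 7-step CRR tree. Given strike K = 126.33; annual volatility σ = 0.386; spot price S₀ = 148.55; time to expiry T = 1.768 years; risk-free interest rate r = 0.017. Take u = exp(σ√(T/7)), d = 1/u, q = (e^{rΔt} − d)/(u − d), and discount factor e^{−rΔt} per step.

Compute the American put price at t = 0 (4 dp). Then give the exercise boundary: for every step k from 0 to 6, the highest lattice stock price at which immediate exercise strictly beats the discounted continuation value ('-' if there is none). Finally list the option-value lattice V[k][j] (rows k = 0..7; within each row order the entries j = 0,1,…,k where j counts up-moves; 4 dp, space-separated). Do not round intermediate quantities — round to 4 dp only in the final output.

Δt=0.25257, u=1.21408, d=0.82367, q=0.46268, disc=e^(-rΔt)=0.99572
k=7 terminal: V=max(K-S,0) → 88.1240 70.0144 43.3208 3.9744 0.0000 0.0000 0.0000 0.0000
k=6: j=0 S=46.3852 intr=79.9448 cont=79.4035 V=79.9448[EX]; j=1 S=68.3719 intr=57.9581 cont=57.4169 V=57.9581[EX]; j=2 S=100.7802 intr=25.5498 cont=25.0086 V=25.5498[EX]; j=3 S=148.5500 intr=0.0000 cont=2.1264 V=2.1264[hold]; j=4 S=218.9628 intr=0.0000 cont=0.0000 V=0.0000[hold]; j=5 S=322.7512 intr=0.0000 cont=0.0000 V=0.0000[hold]; j=6 S=475.7354 intr=0.0000 cont=0.0000 V=0.0000[hold]  S*(6)=100.7802
k=5: j=0 S=56.3156 intr=70.0144 cont=69.4731 V=70.0144[EX]; j=1 S=83.0092 intr=43.3208 cont=42.7795 V=43.3208[EX]; j=2 S=122.3556 intr=3.9744 cont=14.6494 V=14.6494[hold]; j=3 S=180.3522 intr=0.0000 cont=1.1377 V=1.1377[hold]; j=4 S=265.8392 intr=0.0000 cont=0.0000 V=0.0000[hold]; j=5 S=391.8471 intr=0.0000 cont=0.0000 V=0.0000[hold]  S*(5)=83.0092
k=4: j=0 S=68.3719 intr=57.9581 cont=57.4169 V=57.9581[EX]; j=1 S=100.7802 intr=25.5498 cont=29.9265 V=29.9265[hold]; j=2 S=148.5500 intr=0.0000 cont=8.3618 V=8.3618[hold]; j=3 S=218.9628 intr=0.0000 cont=0.6087 V=0.6087[hold]; j=4 S=322.7512 intr=0.0000 cont=0.0000 V=0.0000[hold]  S*(4)=68.3719
k=3: j=0 S=83.0092 intr=43.3208 cont=44.7958 V=44.7958[hold]; j=1 S=122.3556 intr=3.9744 cont=19.8636 V=19.8636[hold]; j=2 S=180.3522 intr=0.0000 cont=4.7542 V=4.7542[hold]; j=3 S=265.8392 intr=0.0000 cont=0.3257 V=0.3257[hold]  S*(3)=-
k=2: j=0 S=100.7802 intr=25.5498 cont=33.1178 V=33.1178[hold]; j=1 S=148.5500 intr=0.0000 cont=12.8177 V=12.8177[hold]; j=2 S=218.9628 intr=0.0000 cont=2.6936 V=2.6936[hold]  S*(2)=-
k=1: j=0 S=122.3556 intr=3.9744 cont=23.6238 V=23.6238[hold]; j=1 S=180.3522 intr=0.0000 cont=8.0987 V=8.0987[hold]  S*(1)=-
k=0: j=0 S=148.5500 intr=0.0000 cont=16.3702 V=16.3702[hold]  S*(0)=-

price = 16.3702
boundary = - - - - 68.3719 83.0092 100.7802
tree:
16.3702
23.6238 8.0987
33.1178 12.8177 2.6936
44.7958 19.8636 4.7542 0.3257
57.9581 29.9265 8.3618 0.6087 0.0000
70.0144 43.3208 14.6494 1.1377 0.0000 0.0000
79.9448 57.9581 25.5498 2.1264 0.0000 0.0000 0.0000
88.1240 70.0144 43.3208 3.9744 0.0000 0.0000 0.0000 0.0000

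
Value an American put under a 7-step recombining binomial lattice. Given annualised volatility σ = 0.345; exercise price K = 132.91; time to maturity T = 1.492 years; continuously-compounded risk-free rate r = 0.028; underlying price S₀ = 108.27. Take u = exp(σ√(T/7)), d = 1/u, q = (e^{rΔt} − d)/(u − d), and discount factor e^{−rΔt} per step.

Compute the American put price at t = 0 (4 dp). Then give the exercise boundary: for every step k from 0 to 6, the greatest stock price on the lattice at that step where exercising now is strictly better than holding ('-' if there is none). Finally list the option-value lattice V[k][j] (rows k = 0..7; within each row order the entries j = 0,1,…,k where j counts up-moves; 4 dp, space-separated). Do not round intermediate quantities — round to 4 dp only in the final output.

price = 32.0102
boundary = - - 78.7338 67.1410 78.7338 92.3283 108.2700
tree:
32.0102
42.3821 21.1278
54.1762 30.0822 11.6513
65.7690 41.2918 18.2645 4.6032
75.6548 54.1762 27.7925 8.1283 0.8260
84.0851 65.7690 40.5817 14.2278 1.5949 0.0000
91.2741 75.6548 54.1762 24.6400 3.0794 0.0000 0.0000
97.4046 84.0851 65.7690 40.5817 5.9457 0.0000 0.0000 0.0000

Δt=0.21314  u=1.17266  d=0.85276  q=0.47898  discount=0.99405
step 7 (expiry): payoffs max(K−S,0) = 97.4046 84.0851 65.7690 40.5817 5.9457 0.0000 0.0000 0.0000
step 6: (k=6,j=0): S=41.6359, (K−S)⁺=91.2741, hold=90.4832 ⇒ V=91.2741 exercise | (k=6,j=1): S=57.2552, (K−S)⁺=75.6548, hold=74.8640 ⇒ V=75.6548 exercise | (k=6,j=2): S=78.7338, (K−S)⁺=54.1762, hold=53.3853 ⇒ V=54.1762 exercise | (k=6,j=3): S=108.2700, (K−S)⁺=24.6400, hold=23.8492 ⇒ V=24.6400 exercise | (k=6,j=4): S=148.8863, (K−S)⁺=0.0000, hold=3.0794 ⇒ V=3.0794 continue | (k=6,j=5): S=204.7394, (K−S)⁺=0.0000, hold=0.0000 ⇒ V=0.0000 continue | (k=6,j=6): S=281.5453, (K−S)⁺=0.0000, hold=0.0000 ⇒ V=0.0000 continue  boundary S*=108.2700
step 5: (k=5,j=0): S=48.8249, (K−S)⁺=84.0851, hold=83.2943 ⇒ V=84.0851 exercise | (k=5,j=1): S=67.1410, (K−S)⁺=65.7690, hold=64.9781 ⇒ V=65.7690 exercise | (k=5,j=2): S=92.3283, (K−S)⁺=40.5817, hold=39.7909 ⇒ V=40.5817 exercise | (k=5,j=3): S=126.9643, (K−S)⁺=5.9457, hold=14.2278 ⇒ V=14.2278 continue | (k=5,j=4): S=174.5935, (K−S)⁺=0.0000, hold=1.5949 ⇒ V=1.5949 continue | (k=5,j=5): S=240.0904, (K−S)⁺=0.0000, hold=0.0000 ⇒ V=0.0000 continue  boundary S*=92.3283
step 4: (k=4,j=0): S=57.2552, (K−S)⁺=75.6548, hold=74.8640 ⇒ V=75.6548 exercise | (k=4,j=1): S=78.7338, (K−S)⁺=54.1762, hold=53.3853 ⇒ V=54.1762 exercise | (k=4,j=2): S=108.2700, (K−S)⁺=24.6400, hold=27.7925 ⇒ V=27.7925 continue | (k=4,j=3): S=148.8863, (K−S)⁺=0.0000, hold=8.1283 ⇒ V=8.1283 continue | (k=4,j=4): S=204.7394, (K−S)⁺=0.0000, hold=0.8260 ⇒ V=0.8260 continue  boundary S*=78.7338
step 3: (k=3,j=0): S=67.1410, (K−S)⁺=65.7690, hold=64.9781 ⇒ V=65.7690 exercise | (k=3,j=1): S=92.3283, (K−S)⁺=40.5817, hold=41.2918 ⇒ V=41.2918 continue | (k=3,j=2): S=126.9643, (K−S)⁺=5.9457, hold=18.2645 ⇒ V=18.2645 continue | (k=3,j=3): S=174.5935, (K−S)⁺=0.0000, hold=4.6032 ⇒ V=4.6032 continue  boundary S*=67.1410
step 2: (k=2,j=0): S=78.7338, (K−S)⁺=54.1762, hold=53.7234 ⇒ V=54.1762 exercise | (k=2,j=1): S=108.2700, (K−S)⁺=24.6400, hold=30.0822 ⇒ V=30.0822 continue | (k=2,j=2): S=148.8863, (K−S)⁺=0.0000, hold=11.6513 ⇒ V=11.6513 continue  boundary S*=78.7338
step 1: (k=1,j=0): S=92.3283, (K−S)⁺=40.5817, hold=42.3821 ⇒ V=42.3821 continue | (k=1,j=1): S=126.9643, (K−S)⁺=5.9457, hold=21.1278 ⇒ V=21.1278 continue  boundary S*=-
step 0: (k=0,j=0): S=108.2700, (K−S)⁺=24.6400, hold=32.0102 ⇒ V=32.0102 continue  boundary S*=-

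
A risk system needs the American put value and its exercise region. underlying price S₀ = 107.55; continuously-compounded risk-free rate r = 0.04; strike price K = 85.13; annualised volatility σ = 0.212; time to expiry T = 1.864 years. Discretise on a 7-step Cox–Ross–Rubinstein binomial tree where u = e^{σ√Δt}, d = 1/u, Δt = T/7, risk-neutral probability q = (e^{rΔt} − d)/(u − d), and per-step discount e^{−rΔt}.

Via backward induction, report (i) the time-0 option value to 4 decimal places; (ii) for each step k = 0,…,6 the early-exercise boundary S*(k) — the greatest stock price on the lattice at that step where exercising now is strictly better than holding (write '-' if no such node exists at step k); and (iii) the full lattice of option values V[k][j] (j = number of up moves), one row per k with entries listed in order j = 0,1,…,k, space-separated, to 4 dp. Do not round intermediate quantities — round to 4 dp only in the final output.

Δt=0.26629, u=1.11561, d=0.89637, q=0.52152, disc=e^(-rΔt)=0.98941
k=7 terminal: V=max(K-S,0) → 35.1227 22.8920 7.6700 0.0000 0.0000 0.0000 0.0000 0.0000
k=6: j=0 S=55.7885 intr=29.3415 cont=28.4396 V=29.3415[EX]; j=1 S=69.4331 intr=15.6969 cont=14.7950 V=15.6969[EX]; j=2 S=86.4149 intr=0.0000 cont=3.6310 V=3.6310[hold]; j=3 S=107.5500 intr=0.0000 cont=0.0000 V=0.0000[hold]; j=4 S=133.8543 intr=0.0000 cont=0.0000 V=0.0000[hold]; j=5 S=166.5921 intr=0.0000 cont=0.0000 V=0.0000[hold]; j=6 S=207.3368 intr=0.0000 cont=0.0000 V=0.0000[hold]  S*(6)=69.4331
k=5: j=0 S=62.2380 intr=22.8920 cont=21.9901 V=22.8920[EX]; j=1 S=77.4600 intr=7.6700 cont=9.3047 V=9.3047[hold]; j=2 S=96.4050 intr=0.0000 cont=1.7190 V=1.7190[hold]; j=3 S=119.9835 intr=0.0000 cont=0.0000 V=0.0000[hold]; j=4 S=149.3287 intr=0.0000 cont=0.0000 V=0.0000[hold]; j=5 S=185.8512 intr=0.0000 cont=0.0000 V=0.0000[hold]  S*(5)=62.2380
k=4: j=0 S=69.4331 intr=15.6969 cont=15.6384 V=15.6969[EX]; j=1 S=86.4149 intr=0.0000 cont=5.2919 V=5.2919[hold]; j=2 S=107.5500 intr=0.0000 cont=0.8138 V=0.8138[hold]; j=3 S=133.8543 intr=0.0000 cont=0.0000 V=0.0000[hold]; j=4 S=166.5921 intr=0.0000 cont=0.0000 V=0.0000[hold]  S*(4)=69.4331
k=3: j=0 S=77.4600 intr=7.6700 cont=10.1616 V=10.1616[hold]; j=1 S=96.4050 intr=0.0000 cont=2.9251 V=2.9251[hold]; j=2 S=119.9835 intr=0.0000 cont=0.3852 V=0.3852[hold]; j=3 S=149.3287 intr=0.0000 cont=0.0000 V=0.0000[hold]  S*(3)=-
k=2: j=0 S=86.4149 intr=0.0000 cont=6.3200 V=6.3200[hold]; j=1 S=107.5500 intr=0.0000 cont=1.5836 V=1.5836[hold]; j=2 S=133.8543 intr=0.0000 cont=0.1824 V=0.1824[hold]  S*(2)=-
k=1: j=0 S=96.4050 intr=0.0000 cont=3.8090 V=3.8090[hold]; j=1 S=119.9835 intr=0.0000 cont=0.8438 V=0.8438[hold]  S*(1)=-
k=0: j=0 S=107.5500 intr=0.0000 cont=2.2386 V=2.2386[hold]  S*(0)=-

price = 2.2386
boundary = - - - - 69.4331 62.2380 69.4331
tree:
2.2386
3.8090 0.8438
6.3200 1.5836 0.1824
10.1616 2.9251 0.3852 0.0000
15.6969 5.2919 0.8138 0.0000 0.0000
22.8920 9.3047 1.7190 0.0000 0.0000 0.0000
29.3415 15.6969 3.6310 0.0000 0.0000 0.0000 0.0000
35.1227 22.8920 7.6700 0.0000 0.0000 0.0000 0.0000 0.0000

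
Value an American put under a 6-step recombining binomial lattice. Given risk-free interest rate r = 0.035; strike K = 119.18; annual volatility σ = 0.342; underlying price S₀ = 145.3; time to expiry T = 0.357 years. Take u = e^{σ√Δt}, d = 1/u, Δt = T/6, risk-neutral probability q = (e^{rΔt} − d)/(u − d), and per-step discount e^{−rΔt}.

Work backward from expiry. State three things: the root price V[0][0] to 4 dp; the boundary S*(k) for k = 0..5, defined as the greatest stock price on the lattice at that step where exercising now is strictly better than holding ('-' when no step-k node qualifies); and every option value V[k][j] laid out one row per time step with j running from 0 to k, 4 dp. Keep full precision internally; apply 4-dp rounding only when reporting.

params: Δt=0.05950 u=1.08700 d=0.91996 q=0.49164 e^(-rΔt)=0.99792
t_6 payoffs: 31.0984 15.1052 0.0000 0.0000 0.0000 0.0000 0.0000
t_5: node(5,0) S=95.7448 payoff=23.4352 vs cont=23.1872 → 23.4352 [stop]  node(5,1) S=113.1294 payoff=6.0506 vs cont=7.6630 → 7.6630 [wait]  node(5,2) S=133.6705 payoff=0.0000 vs cont=0.0000 → 0.0000 [wait]  node(5,3) S=157.9413 payoff=0.0000 vs cont=0.0000 → 0.0000 [wait]  node(5,4) S=186.6190 payoff=0.0000 vs cont=0.0000 → 0.0000 [wait]  node(5,5) S=220.5037 payoff=0.0000 vs cont=0.0000 → 0.0000 [wait]  ⇒ S*(5)=95.7448
t_4: node(4,0) S=104.0748 payoff=15.1052 vs cont=15.6484 → 15.6484 [wait]  node(4,1) S=122.9718 payoff=0.0000 vs cont=3.8875 → 3.8875 [wait]  node(4,2) S=145.3000 payoff=0.0000 vs cont=0.0000 → 0.0000 [wait]  node(4,3) S=171.6824 payoff=0.0000 vs cont=0.0000 → 0.0000 [wait]  node(4,4) S=202.8550 payoff=0.0000 vs cont=0.0000 → 0.0000 [wait]  ⇒ S*(4)=-
t_3: node(3,0) S=113.1294 payoff=6.0506 vs cont=9.8458 → 9.8458 [wait]  node(3,1) S=133.6705 payoff=0.0000 vs cont=1.9721 → 1.9721 [wait]  node(3,2) S=157.9413 payoff=0.0000 vs cont=0.0000 → 0.0000 [wait]  node(3,3) S=186.6190 payoff=0.0000 vs cont=0.0000 → 0.0000 [wait]  ⇒ S*(3)=-
t_2: node(2,0) S=122.9718 payoff=0.0000 vs cont=5.9624 → 5.9624 [wait]  node(2,1) S=145.3000 payoff=0.0000 vs cont=1.0005 → 1.0005 [wait]  node(2,2) S=171.6824 payoff=0.0000 vs cont=0.0000 → 0.0000 [wait]  ⇒ S*(2)=-
t_1: node(1,0) S=133.6705 payoff=0.0000 vs cont=3.5156 → 3.5156 [wait]  node(1,1) S=157.9413 payoff=0.0000 vs cont=0.5075 → 0.5075 [wait]  ⇒ S*(1)=-
t_0: node(0,0) S=145.3000 payoff=0.0000 vs cont=2.0325 → 2.0325 [wait]  ⇒ S*(0)=-

price = 2.0325
boundary = - - - - - 95.7448
tree:
2.0325
3.5156 0.5075
5.9624 1.0005 0.0000
9.8458 1.9721 0.0000 0.0000
15.6484 3.8875 0.0000 0.0000 0.0000
23.4352 7.6630 0.0000 0.0000 0.0000 0.0000
31.0984 15.1052 0.0000 0.0000 0.0000 0.0000 0.0000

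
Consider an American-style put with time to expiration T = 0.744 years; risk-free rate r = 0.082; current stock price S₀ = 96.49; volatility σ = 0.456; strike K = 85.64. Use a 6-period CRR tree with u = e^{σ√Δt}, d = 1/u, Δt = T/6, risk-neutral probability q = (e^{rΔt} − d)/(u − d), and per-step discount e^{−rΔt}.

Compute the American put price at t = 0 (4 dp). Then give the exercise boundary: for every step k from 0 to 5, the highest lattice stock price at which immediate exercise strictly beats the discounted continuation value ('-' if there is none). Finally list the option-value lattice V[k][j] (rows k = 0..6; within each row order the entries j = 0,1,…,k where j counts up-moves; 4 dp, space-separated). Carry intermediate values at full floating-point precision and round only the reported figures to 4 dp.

Δt=0.12400, u=1.17418, d=0.85165, q=0.49163, disc=e^(-rΔt)=0.98988
k=6 terminal: V=max(K-S,0) → 48.8217 34.8783 15.6543 0.0000 0.0000 0.0000 0.0000
k=5: j=0 S=43.2315 intr=42.4085 cont=41.5422 V=42.4085[EX]; j=1 S=59.6037 intr=26.0363 cont=25.1700 V=26.0363[EX]; j=2 S=82.1762 intr=3.4638 cont=7.8777 V=7.8777[hold]; j=3 S=113.2971 intr=0.0000 cont=0.0000 V=0.0000[hold]; j=4 S=156.2039 intr=0.0000 cont=0.0000 V=0.0000[hold]; j=5 S=215.3598 intr=0.0000 cont=0.0000 V=0.0000[hold]  S*(5)=59.6037
k=4: j=0 S=50.7617 intr=34.8783 cont=34.0119 V=34.8783[EX]; j=1 S=69.9857 intr=15.6543 cont=16.9359 V=16.9359[hold]; j=2 S=96.4900 intr=0.0000 cont=3.9643 V=3.9643[hold]; j=3 S=133.0317 intr=0.0000 cont=0.0000 V=0.0000[hold]; j=4 S=183.4122 intr=0.0000 cont=0.0000 V=0.0000[hold]  S*(4)=50.7617
k=3: j=0 S=59.6037 intr=26.0363 cont=25.7937 V=26.0363[EX]; j=1 S=82.1762 intr=3.4638 cont=10.4519 V=10.4519[hold]; j=2 S=113.2971 intr=0.0000 cont=1.9949 V=1.9949[hold]; j=3 S=156.2039 intr=0.0000 cont=0.0000 V=0.0000[hold]  S*(3)=59.6037
k=2: j=0 S=69.9857 intr=15.6543 cont=18.1887 V=18.1887[hold]; j=1 S=96.4900 intr=0.0000 cont=6.2305 V=6.2305[hold]; j=2 S=133.0317 intr=0.0000 cont=1.0039 V=1.0039[hold]  S*(2)=-
k=1: j=0 S=82.1762 intr=3.4638 cont=12.1852 V=12.1852[hold]; j=1 S=113.2971 intr=0.0000 cont=3.6239 V=3.6239[hold]  S*(1)=-
k=0: j=0 S=96.4900 intr=0.0000 cont=7.8955 V=7.8955[hold]  S*(0)=-

price = 7.8955
boundary = - - - 59.6037 50.7617 59.6037
tree:
7.8955
12.1852 3.6239
18.1887 6.2305 1.0039
26.0363 10.4519 1.9949 0.0000
34.8783 16.9359 3.9643 0.0000 0.0000
42.4085 26.0363 7.8777 0.0000 0.0000 0.0000
48.8217 34.8783 15.6543 0.0000 0.0000 0.0000 0.0000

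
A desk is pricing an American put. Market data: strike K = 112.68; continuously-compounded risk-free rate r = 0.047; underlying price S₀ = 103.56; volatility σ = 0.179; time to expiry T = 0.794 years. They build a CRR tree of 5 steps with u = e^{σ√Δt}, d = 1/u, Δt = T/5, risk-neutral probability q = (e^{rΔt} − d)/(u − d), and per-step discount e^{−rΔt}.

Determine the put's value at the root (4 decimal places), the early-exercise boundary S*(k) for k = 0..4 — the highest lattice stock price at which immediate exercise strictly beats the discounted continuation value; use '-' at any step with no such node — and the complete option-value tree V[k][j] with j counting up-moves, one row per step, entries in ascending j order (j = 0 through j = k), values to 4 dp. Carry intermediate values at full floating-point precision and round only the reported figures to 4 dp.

price = 10.5813
boundary = - 96.4303 89.7914 96.4303 103.5600
tree:
10.5813
16.2497 5.7957
22.8886 9.9315 2.2770
29.0704 16.2497 4.5711 0.3122
34.8266 22.8886 9.1200 0.6758 0.0000
40.1866 29.0704 16.2497 1.4631 0.0000 0.0000

Δt=0.15880, u=1.07394, d=0.93115, q=0.53464, disc=e^(-rΔt)=0.99256
k=5 terminal: V=max(K-S,0) → 40.1866 29.0704 16.2497 1.4631 0.0000 0.0000
k=4: j=0 S=77.8534 intr=34.8266 cont=33.9888 V=34.8266[EX]; j=1 S=89.7914 intr=22.8886 cont=22.0507 V=22.8886[EX]; j=2 S=103.5600 intr=9.1200 cont=8.2821 V=9.1200[EX]; j=3 S=119.4399 intr=0.0000 cont=0.6758 V=0.6758[hold]; j=4 S=137.7548 intr=0.0000 cont=0.0000 V=0.0000[hold]  S*(4)=103.5600
k=3: j=0 S=83.6096 intr=29.0704 cont=28.2325 V=29.0704[EX]; j=1 S=96.4303 intr=16.2497 cont=15.4119 V=16.2497[EX]; j=2 S=111.2169 intr=1.4631 cont=4.5711 V=4.5711[hold]; j=3 S=128.2709 intr=0.0000 cont=0.3122 V=0.3122[hold]  S*(3)=96.4303
k=2: j=0 S=89.7914 intr=22.8886 cont=22.0507 V=22.8886[EX]; j=1 S=103.5600 intr=9.1200 cont=9.9315 V=9.9315[hold]; j=2 S=119.4399 intr=0.0000 cont=2.2770 V=2.2770[hold]  S*(2)=89.7914
k=1: j=0 S=96.4303 intr=16.2497 cont=15.8425 V=16.2497[EX]; j=1 S=111.2169 intr=1.4631 cont=5.7957 V=5.7957[hold]  S*(1)=96.4303
k=0: j=0 S=103.5600 intr=9.1200 cont=10.5813 V=10.5813[hold]  S*(0)=-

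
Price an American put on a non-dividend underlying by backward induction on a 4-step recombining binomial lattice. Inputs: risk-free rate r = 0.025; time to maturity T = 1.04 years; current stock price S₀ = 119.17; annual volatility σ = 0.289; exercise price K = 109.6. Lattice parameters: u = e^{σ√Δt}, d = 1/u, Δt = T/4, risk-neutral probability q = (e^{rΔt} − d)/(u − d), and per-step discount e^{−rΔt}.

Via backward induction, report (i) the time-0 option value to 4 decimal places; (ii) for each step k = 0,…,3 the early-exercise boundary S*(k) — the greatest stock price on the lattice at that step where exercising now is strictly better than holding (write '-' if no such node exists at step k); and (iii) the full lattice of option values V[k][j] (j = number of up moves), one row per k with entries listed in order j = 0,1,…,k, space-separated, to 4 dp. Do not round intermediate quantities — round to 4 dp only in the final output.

Δt=0.26000, u=1.15877, d=0.86298, q=0.48527, disc=e^(-rΔt)=0.99352
k=4 terminal: V=max(K-S,0) → 43.5043 20.8496 0.0000 0.0000 0.0000
k=3: j=0 S=76.5900 intr=33.0100 cont=32.2999 V=33.0100[EX]; j=1 S=102.8415 intr=6.7585 cont=10.6623 V=10.6623[hold]; j=2 S=138.0910 intr=0.0000 cont=0.0000 V=0.0000[hold]; j=3 S=185.4223 intr=0.0000 cont=0.0000 V=0.0000[hold]  S*(3)=76.5900
k=2: j=0 S=88.7504 intr=20.8496 cont=22.0217 V=22.0217[hold]; j=1 S=119.1700 intr=0.0000 cont=5.4526 V=5.4526[hold]; j=2 S=160.0161 intr=0.0000 cont=0.0000 V=0.0000[hold]  S*(2)=-
k=1: j=0 S=102.8415 intr=6.7585 cont=13.8906 V=13.8906[hold]; j=1 S=138.0910 intr=0.0000 cont=2.7884 V=2.7884[hold]  S*(1)=-
k=0: j=0 S=119.1700 intr=0.0000 cont=8.4479 V=8.4479[hold]  S*(0)=-

price = 8.4479
boundary = - - - 76.5900
tree:
8.4479
13.8906 2.7884
22.0217 5.4526 0.0000
33.0100 10.6623 0.0000 0.0000
43.5043 20.8496 0.0000 0.0000 0.0000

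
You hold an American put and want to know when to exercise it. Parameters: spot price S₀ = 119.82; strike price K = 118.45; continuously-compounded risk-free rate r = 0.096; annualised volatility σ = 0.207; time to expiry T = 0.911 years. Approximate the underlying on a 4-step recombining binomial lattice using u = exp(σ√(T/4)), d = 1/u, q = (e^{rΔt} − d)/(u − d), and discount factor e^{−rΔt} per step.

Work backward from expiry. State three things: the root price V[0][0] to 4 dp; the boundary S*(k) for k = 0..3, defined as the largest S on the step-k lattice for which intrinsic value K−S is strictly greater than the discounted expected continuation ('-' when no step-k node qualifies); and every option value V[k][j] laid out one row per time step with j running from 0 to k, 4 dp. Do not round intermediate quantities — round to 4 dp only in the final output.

Δt=0.22775, u=1.10383, d=0.90594, q=0.58702, disc=e^(-rΔt)=0.97837
k=4 terminal: V=max(K-S,0) → 37.7416 20.1114 0.0000 0.0000 0.0000
k=3: j=0 S=89.0885 intr=29.3615 cont=26.7999 V=29.3615[EX]; j=1 S=108.5492 intr=9.9008 cont=8.1259 V=9.9008[EX]; j=2 S=132.2610 intr=0.0000 cont=0.0000 V=0.0000[hold]; j=3 S=161.1526 intr=0.0000 cont=0.0000 V=0.0000[hold]  S*(3)=108.5492
k=2: j=0 S=98.3386 intr=20.1114 cont=17.5497 V=20.1114[EX]; j=1 S=119.8200 intr=0.0000 cont=4.0004 V=4.0004[hold]; j=2 S=145.9939 intr=0.0000 cont=0.0000 V=0.0000[hold]  S*(2)=98.3386
k=1: j=0 S=108.5492 intr=9.9008 cont=10.4235 V=10.4235[hold]; j=1 S=132.2610 intr=0.0000 cont=1.6163 V=1.6163[hold]  S*(1)=-
k=0: j=0 S=119.8200 intr=0.0000 cont=5.1399 V=5.1399[hold]  S*(0)=-

price = 5.1399
boundary = - - 98.3386 108.5492
tree:
5.1399
10.4235 1.6163
20.1114 4.0004 0.0000
29.3615 9.9008 0.0000 0.0000
37.7416 20.1114 0.0000 0.0000 0.0000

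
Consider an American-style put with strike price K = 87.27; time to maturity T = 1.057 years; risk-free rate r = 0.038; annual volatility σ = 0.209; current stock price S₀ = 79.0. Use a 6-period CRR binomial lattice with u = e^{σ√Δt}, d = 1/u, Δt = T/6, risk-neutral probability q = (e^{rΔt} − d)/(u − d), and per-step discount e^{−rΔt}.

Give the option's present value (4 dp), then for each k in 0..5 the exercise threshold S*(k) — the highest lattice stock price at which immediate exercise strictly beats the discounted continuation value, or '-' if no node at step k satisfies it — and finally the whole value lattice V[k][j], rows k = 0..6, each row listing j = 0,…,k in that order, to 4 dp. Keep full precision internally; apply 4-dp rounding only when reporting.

params: Δt=0.17617 u=1.09168 d=0.91602 q=0.51632 e^(-rΔt)=0.99333
t_6 payoffs: 40.5993 31.6490 20.9823 8.2700 0.0000 0.0000 0.0000
t_5: node(5,0) S=50.9497 payoff=36.3203 vs cont=35.7381 → 36.3203 [stop]  node(5,1) S=60.7205 payoff=26.5495 vs cont=25.9672 → 26.5495 [stop]  node(5,2) S=72.3652 payoff=14.9048 vs cont=14.3225 → 14.9048 [stop]  node(5,3) S=86.2431 payoff=1.0269 vs cont=3.9734 → 3.9734 [wait]  node(5,4) S=102.7823 payoff=0.0000 vs cont=0.0000 → 0.0000 [wait]  node(5,5) S=122.4934 payoff=0.0000 vs cont=0.0000 → 0.0000 [wait]  ⇒ S*(5)=72.3652
t_4: node(4,0) S=55.6210 payoff=31.6490 vs cont=31.0668 → 31.6490 [stop]  node(4,1) S=66.2877 payoff=20.9823 vs cont=20.4001 → 20.9823 [stop]  node(4,2) S=79.0000 payoff=8.2700 vs cont=9.1989 → 9.1989 [wait]  node(4,3) S=94.1502 payoff=0.0000 vs cont=1.9090 → 1.9090 [wait]  node(4,4) S=112.2059 payoff=0.0000 vs cont=0.0000 → 0.0000 [wait]  ⇒ S*(4)=66.2877
t_3: node(3,0) S=60.7205 payoff=26.5495 vs cont=25.9672 → 26.5495 [stop]  node(3,1) S=72.3652 payoff=14.9048 vs cont=14.7989 → 14.9048 [stop]  node(3,2) S=86.2431 payoff=1.0269 vs cont=5.3987 → 5.3987 [wait]  node(3,3) S=102.7823 payoff=0.0000 vs cont=0.9172 → 0.9172 [wait]  ⇒ S*(3)=72.3652
t_2: node(2,0) S=66.2877 payoff=20.9823 vs cont=20.4001 → 20.9823 [stop]  node(2,1) S=79.0000 payoff=8.2700 vs cont=9.9299 → 9.9299 [wait]  node(2,2) S=94.1502 payoff=0.0000 vs cont=3.0642 → 3.0642 [wait]  ⇒ S*(2)=66.2877
t_1: node(1,0) S=72.3652 payoff=14.9048 vs cont=15.1738 → 15.1738 [wait]  node(1,1) S=86.2431 payoff=1.0269 vs cont=6.3424 → 6.3424 [wait]  ⇒ S*(1)=-
t_0: node(0,0) S=79.0000 payoff=8.2700 vs cont=10.5432 → 10.5432 [wait]  ⇒ S*(0)=-

price = 10.5432
boundary = - - 66.2877 72.3652 66.2877 72.3652
tree:
10.5432
15.1738 6.3424
20.9823 9.9299 3.0642
26.5495 14.9048 5.3987 0.9172
31.6490 20.9823 9.1989 1.9090 0.0000
36.3203 26.5495 14.9048 3.9734 0.0000 0.0000
40.5993 31.6490 20.9823 8.2700 0.0000 0.0000 0.0000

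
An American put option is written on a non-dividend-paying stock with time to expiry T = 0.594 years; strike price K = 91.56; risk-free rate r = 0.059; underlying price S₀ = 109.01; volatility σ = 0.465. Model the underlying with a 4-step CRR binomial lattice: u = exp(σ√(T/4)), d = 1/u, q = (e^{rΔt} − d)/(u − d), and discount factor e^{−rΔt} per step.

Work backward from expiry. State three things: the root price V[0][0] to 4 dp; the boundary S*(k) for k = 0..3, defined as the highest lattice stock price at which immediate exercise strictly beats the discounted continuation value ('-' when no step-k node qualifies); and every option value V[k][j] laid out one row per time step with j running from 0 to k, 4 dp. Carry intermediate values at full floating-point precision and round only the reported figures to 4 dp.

Δt=0.14850  u=1.19625  d=0.83595  q=0.47975  discount=0.99128
step 4 (expiry): payoffs max(K−S,0) = 38.3272 15.3831 0.0000 0.0000 0.0000
step 3: (k=3,j=0): S=63.6798, (K−S)⁺=27.8802, hold=27.0815 ⇒ V=27.8802 exercise | (k=3,j=1): S=91.1265, (K−S)⁺=0.4335, hold=7.9333 ⇒ V=7.9333 continue | (k=3,j=2): S=130.4031, (K−S)⁺=0.0000, hold=0.0000 ⇒ V=0.0000 continue | (k=3,j=3): S=186.6085, (K−S)⁺=0.0000, hold=0.0000 ⇒ V=0.0000 continue  boundary S*=63.6798
step 2: (k=2,j=0): S=76.1769, (K−S)⁺=15.3831, hold=18.1511 ⇒ V=18.1511 continue | (k=2,j=1): S=109.0100, (K−S)⁺=0.0000, hold=4.0913 ⇒ V=4.0913 continue | (k=2,j=2): S=155.9946, (K−S)⁺=0.0000, hold=0.0000 ⇒ V=0.0000 continue  boundary S*=-
step 1: (k=1,j=0): S=91.1265, (K−S)⁺=0.4335, hold=11.3065 ⇒ V=11.3065 continue | (k=1,j=1): S=130.4031, (K−S)⁺=0.0000, hold=2.1100 ⇒ V=2.1100 continue  boundary S*=-
step 0: (k=0,j=0): S=109.0100, (K−S)⁺=0.0000, hold=6.8344 ⇒ V=6.8344 continue  boundary S*=-

price = 6.8344
boundary = - - - 63.6798
tree:
6.8344
11.3065 2.1100
18.1511 4.0913 0.0000
27.8802 7.9333 0.0000 0.0000
38.3272 15.3831 0.0000 0.0000 0.0000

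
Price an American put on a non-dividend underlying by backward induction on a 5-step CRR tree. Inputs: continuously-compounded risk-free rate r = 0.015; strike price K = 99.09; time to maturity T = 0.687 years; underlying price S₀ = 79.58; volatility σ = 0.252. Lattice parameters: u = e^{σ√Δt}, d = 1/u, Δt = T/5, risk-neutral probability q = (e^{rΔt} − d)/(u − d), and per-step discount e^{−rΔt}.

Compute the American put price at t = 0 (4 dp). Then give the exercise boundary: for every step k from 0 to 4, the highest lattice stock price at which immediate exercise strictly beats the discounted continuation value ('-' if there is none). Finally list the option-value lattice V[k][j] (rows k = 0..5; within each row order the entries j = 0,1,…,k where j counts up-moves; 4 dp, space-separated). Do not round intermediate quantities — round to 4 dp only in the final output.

Δt=0.13740, u=1.09791, d=0.91082, q=0.48769, disc=e^(-rΔt)=0.99794
k=5 terminal: V=max(K-S,0) → 49.2054 38.9586 26.6070 11.7182 0.0000 0.0000
k=4: j=0 S=54.7689 intr=44.3211 cont=44.1171 V=44.3211[EX]; j=1 S=66.0190 intr=33.0710 cont=32.8670 V=33.0710[EX]; j=2 S=79.5800 intr=19.5100 cont=19.3060 V=19.5100[EX]; j=3 S=95.9266 intr=3.1634 cont=5.9910 V=5.9910[hold]; j=4 S=115.6309 intr=0.0000 cont=0.0000 V=0.0000[hold]  S*(4)=79.5800
k=3: j=0 S=60.1314 intr=38.9586 cont=38.7546 V=38.9586[EX]; j=1 S=72.4830 intr=26.6070 cont=26.4029 V=26.6070[EX]; j=2 S=87.3718 intr=11.7182 cont=12.8903 V=12.8903[hold]; j=3 S=105.3189 intr=0.0000 cont=3.0629 V=3.0629[hold]  S*(3)=72.4830
k=2: j=0 S=66.0190 intr=33.0710 cont=32.8670 V=33.0710[EX]; j=1 S=79.5800 intr=19.5100 cont=19.8764 V=19.8764[hold]; j=2 S=95.9266 intr=3.1634 cont=8.0809 V=8.0809[hold]  S*(2)=66.0190
k=1: j=0 S=72.4830 intr=26.6070 cont=26.5813 V=26.6070[EX]; j=1 S=87.3718 intr=11.7182 cont=14.0948 V=14.0948[hold]  S*(1)=72.4830
k=0: j=0 S=79.5800 intr=19.5100 cont=20.4626 V=20.4626[hold]  S*(0)=-

price = 20.4626
boundary = - 72.4830 66.0190 72.4830 79.5800
tree:
20.4626
26.6070 14.0948
33.0710 19.8764 8.0809
38.9586 26.6070 12.8903 3.0629
44.3211 33.0710 19.5100 5.9910 0.0000
49.2054 38.9586 26.6070 11.7182 0.0000 0.0000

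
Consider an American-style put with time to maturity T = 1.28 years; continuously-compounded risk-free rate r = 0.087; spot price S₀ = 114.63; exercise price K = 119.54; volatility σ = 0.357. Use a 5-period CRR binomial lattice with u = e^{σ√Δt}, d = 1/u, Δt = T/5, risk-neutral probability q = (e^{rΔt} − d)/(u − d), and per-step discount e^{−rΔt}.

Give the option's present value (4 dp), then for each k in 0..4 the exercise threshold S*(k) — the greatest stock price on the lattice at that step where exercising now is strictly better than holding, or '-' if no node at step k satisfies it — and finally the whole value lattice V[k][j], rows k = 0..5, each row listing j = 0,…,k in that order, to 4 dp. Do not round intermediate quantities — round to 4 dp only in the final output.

params: Δt=0.25600 u=1.19797 d=0.83474 q=0.51697 e^(-rΔt)=0.97797
t_5 payoffs: 73.0813 52.8656 23.8532 0.0000 0.0000 0.0000
t_4: node(4,0) S=55.6561 payoff=63.8839 vs cont=61.2509 → 63.8839 [stop]  node(4,1) S=79.8740 payoff=39.6660 vs cont=37.0330 → 39.6660 [stop]  node(4,2) S=114.6300 payoff=4.9100 vs cont=11.2680 → 11.2680 [wait]  node(4,3) S=164.5095 payoff=0.0000 vs cont=0.0000 → 0.0000 [wait]  node(4,4) S=236.0932 payoff=0.0000 vs cont=0.0000 → 0.0000 [wait]  ⇒ S*(4)=79.8740
t_3: node(3,0) S=66.6744 payoff=52.8656 vs cont=50.2326 → 52.8656 [stop]  node(3,1) S=95.6868 payoff=23.8532 vs cont=24.4348 → 24.4348 [wait]  node(3,2) S=137.3234 payoff=0.0000 vs cont=5.3229 → 5.3229 [wait]  node(3,3) S=197.0776 payoff=0.0000 vs cont=0.0000 → 0.0000 [wait]  ⇒ S*(3)=66.6744
t_2: node(2,0) S=79.8740 payoff=39.6660 vs cont=37.3270 → 39.6660 [stop]  node(2,1) S=114.6300 payoff=4.9100 vs cont=14.2339 → 14.2339 [wait]  node(2,2) S=164.5095 payoff=0.0000 vs cont=2.5145 → 2.5145 [wait]  ⇒ S*(2)=79.8740
t_1: node(1,0) S=95.6868 payoff=23.8532 vs cont=25.9343 → 25.9343 [wait]  node(1,1) S=137.3234 payoff=0.0000 vs cont=7.9953 → 7.9953 [wait]  ⇒ S*(1)=-
t_0: node(0,0) S=114.6300 payoff=4.9100 vs cont=16.2934 → 16.2934 [wait]  ⇒ S*(0)=-

price = 16.2934
boundary = - - 79.8740 66.6744 79.8740
tree:
16.2934
25.9343 7.9953
39.6660 14.2339 2.5145
52.8656 24.4348 5.3229 0.0000
63.8839 39.6660 11.2680 0.0000 0.0000
73.0813 52.8656 23.8532 0.0000 0.0000 0.0000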